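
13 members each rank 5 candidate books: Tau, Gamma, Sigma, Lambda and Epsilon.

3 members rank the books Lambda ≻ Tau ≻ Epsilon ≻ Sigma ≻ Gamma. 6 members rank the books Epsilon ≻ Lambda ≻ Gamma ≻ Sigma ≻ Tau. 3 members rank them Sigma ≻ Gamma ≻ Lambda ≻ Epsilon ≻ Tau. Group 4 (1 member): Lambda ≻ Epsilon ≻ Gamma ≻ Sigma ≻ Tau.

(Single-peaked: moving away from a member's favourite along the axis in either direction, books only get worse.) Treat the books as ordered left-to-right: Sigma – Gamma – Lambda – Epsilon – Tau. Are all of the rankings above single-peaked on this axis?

no

Axis positions: Sigma=1, Gamma=2, Lambda=3, Epsilon=4, Tau=5.
Group 1: ranking walks positions 3-5-4-1-2; Tau is ranked above Epsilon even though Epsilon lies between Tau and the peak Lambda on the axis — preferences dip and rise again. Not single-peaked.
Group 2 (peak Epsilon at position 4): ranking walks positions 4-3-2-1-5, expanding outward from the peak — single-peaked.
Group 3 (peak Sigma at position 1): ranking walks positions 1-2-3-4-5, expanding outward from the peak — single-peaked.
Group 4 (peak Lambda at position 3): ranking walks positions 3-4-2-1-5, expanding outward from the peak — single-peaked.
Group 1 violates single-peakedness, so the profile is not single-peaked on this axis.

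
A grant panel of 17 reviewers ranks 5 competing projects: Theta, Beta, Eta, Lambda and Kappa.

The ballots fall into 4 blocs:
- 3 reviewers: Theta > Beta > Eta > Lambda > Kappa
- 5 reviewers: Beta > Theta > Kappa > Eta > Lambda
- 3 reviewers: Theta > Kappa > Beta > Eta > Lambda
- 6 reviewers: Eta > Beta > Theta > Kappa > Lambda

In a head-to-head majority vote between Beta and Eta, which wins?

Beta

Ballots ranking Beta above Eta: 3 + 5 + 3 = 11.
Ballots ranking Eta above Beta: 17 − 11 = 6.
Beta wins the head-to-head 11–6.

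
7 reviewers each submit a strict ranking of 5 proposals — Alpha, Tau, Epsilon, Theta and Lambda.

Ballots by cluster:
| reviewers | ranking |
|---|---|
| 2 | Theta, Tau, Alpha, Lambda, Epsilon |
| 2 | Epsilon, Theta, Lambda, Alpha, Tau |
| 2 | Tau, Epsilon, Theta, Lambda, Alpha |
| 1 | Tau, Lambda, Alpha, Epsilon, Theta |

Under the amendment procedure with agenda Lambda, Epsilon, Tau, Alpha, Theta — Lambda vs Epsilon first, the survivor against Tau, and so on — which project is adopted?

Theta

Round 1: Lambda vs Epsilon — 3–4, Epsilon advances.
Round 2: Epsilon vs Tau — 2–5, Tau advances.
Round 3: Tau vs Alpha — 5–2, Tau advances.
Round 4: Tau vs Theta — 3–4, Theta advances.
Theta survives the agenda.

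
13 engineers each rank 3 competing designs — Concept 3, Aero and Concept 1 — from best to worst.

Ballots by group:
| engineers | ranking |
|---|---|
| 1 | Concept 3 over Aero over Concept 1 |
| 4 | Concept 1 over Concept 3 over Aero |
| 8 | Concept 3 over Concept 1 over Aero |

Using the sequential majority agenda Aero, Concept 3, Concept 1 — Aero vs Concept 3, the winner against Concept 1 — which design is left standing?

Round 1: Aero vs Concept 3 — 0–13, Concept 3 advances.
Round 2: Concept 3 vs Concept 1 — 9–4, Concept 3 advances.
Concept 3 survives the agenda.

Concept 3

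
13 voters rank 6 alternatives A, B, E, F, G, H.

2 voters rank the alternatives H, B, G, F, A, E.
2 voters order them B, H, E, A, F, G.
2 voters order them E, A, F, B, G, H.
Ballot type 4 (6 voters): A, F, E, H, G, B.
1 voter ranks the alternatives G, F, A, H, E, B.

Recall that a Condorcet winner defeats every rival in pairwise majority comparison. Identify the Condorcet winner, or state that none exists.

A

Pairwise majorities:
A vs B: A is ranked higher on 2+6+1 = 9 ballots, B on 4. A wins 9–4.
A vs E: 9 to 4, A.
A vs F: A preferred on 2+2+6 = 10 ballots; A wins 10–3.
A vs G: 10 to 3, A.
A vs H: A is ranked higher on 2+6+1 = 9 ballots, H on 4. A wins 9–4.
B vs E: 2+2 = 4 for B, 9 for E — E by 9–4.
B vs F: 2+2 = 4 for B, 9 for F — F by 9–4.
B vs G: 6 to 7, G.
B vs H: 4 to 9, H.
E vs F: 2+2 = 4 for E, 9 for F — F by 9–4.
E vs G: 2+2+6 = 10 for E, 3 for G — E by 10–3.
E vs H: E is ranked higher on 2+6 = 8 ballots, H on 5. E wins 8–5.
F vs G: F is ranked higher on 2+2+6 = 10 ballots, G on 3. F wins 10–3.
F vs H: F is ranked higher on 2+6+1 = 9 ballots, H on 4. F wins 9–4.
G vs H: 3 to 10, H.
A defeats every rival head-to-head and is the Condorcet winner.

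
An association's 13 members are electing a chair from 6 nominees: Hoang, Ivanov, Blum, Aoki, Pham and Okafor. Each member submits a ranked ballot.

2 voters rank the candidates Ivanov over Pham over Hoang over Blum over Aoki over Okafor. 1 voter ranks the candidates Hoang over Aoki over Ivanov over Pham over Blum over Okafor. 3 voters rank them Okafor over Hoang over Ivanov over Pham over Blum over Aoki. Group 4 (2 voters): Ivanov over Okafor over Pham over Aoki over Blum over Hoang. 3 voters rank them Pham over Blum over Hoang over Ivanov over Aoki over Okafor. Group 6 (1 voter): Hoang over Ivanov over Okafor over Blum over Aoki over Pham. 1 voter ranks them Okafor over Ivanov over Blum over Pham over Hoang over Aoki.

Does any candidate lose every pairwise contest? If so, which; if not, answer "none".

Aoki

Head-to-head results (13 voters):
Hoang vs Ivanov: Hoang wins 8–5.
Hoang vs Blum: Hoang preferred on 2+1+3+1 = 7 ballots; Hoang wins 7–6.
Hoang vs Aoki: Hoang preferred on 2+1+3+3+1+1 = 11 ballots; Hoang wins 11–2.
Hoang vs Pham: 5 to 8, Pham.
Hoang vs Okafor: Hoang, 7–6.
Ivanov vs Blum: 10 to 3, Ivanov.
Ivanov vs Aoki: Ivanov, 12–1.
Ivanov vs Pham: 10 to 3, Ivanov.
Ivanov vs Okafor: 2+1+2+3+1 = 9 for Ivanov, 4 for Okafor — Ivanov by 9–4.
Blum vs Aoki: Blum preferred on 2+3+3+1+1 = 10 ballots; Blum wins 10–3.
Blum vs Pham: Pham, 11–2.
Blum vs Okafor: Blum preferred on 2+1+3 = 6 ballots; Okafor wins 7–6.
Aoki vs Pham: Pham, 11–2.
Aoki vs Okafor: 2+1+3 = 6 for Aoki, 7 for Okafor — Okafor by 7–6.
Pham vs Okafor: Okafor wins 7–6.
Aoki loses to every other candidate — it is the Condorcet loser.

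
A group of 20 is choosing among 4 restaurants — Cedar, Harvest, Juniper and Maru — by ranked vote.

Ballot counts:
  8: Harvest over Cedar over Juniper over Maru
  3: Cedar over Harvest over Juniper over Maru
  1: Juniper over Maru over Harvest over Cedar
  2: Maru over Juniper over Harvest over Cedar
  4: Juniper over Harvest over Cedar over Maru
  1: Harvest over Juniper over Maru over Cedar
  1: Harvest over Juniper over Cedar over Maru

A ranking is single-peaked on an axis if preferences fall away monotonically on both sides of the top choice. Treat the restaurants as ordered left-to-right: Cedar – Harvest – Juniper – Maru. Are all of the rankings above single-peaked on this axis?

yes

Axis positions: Cedar=1, Harvest=2, Juniper=3, Maru=4.
Ballot type 1 (peak Harvest at position 2): ranking walks positions 2-1-3-4, expanding outward from the peak — single-peaked.
Ballot type 2 (peak Cedar at position 1): ranking walks positions 1-2-3-4, expanding outward from the peak — single-peaked.
Ballot type 3 (peak Juniper at position 3): ranking walks positions 3-4-2-1, expanding outward from the peak — single-peaked.
Ballot type 4 (peak Maru at position 4): ranking walks positions 4-3-2-1, expanding outward from the peak — single-peaked.
Ballot type 5 (peak Juniper at position 3): ranking walks positions 3-2-1-4, expanding outward from the peak — single-peaked.
Ballot type 6 (peak Harvest at position 2): ranking walks positions 2-3-4-1, expanding outward from the peak — single-peaked.
Ballot type 7 (peak Harvest at position 2): ranking walks positions 2-3-1-4, expanding outward from the peak — single-peaked.
Every ranking is single-peaked on this axis.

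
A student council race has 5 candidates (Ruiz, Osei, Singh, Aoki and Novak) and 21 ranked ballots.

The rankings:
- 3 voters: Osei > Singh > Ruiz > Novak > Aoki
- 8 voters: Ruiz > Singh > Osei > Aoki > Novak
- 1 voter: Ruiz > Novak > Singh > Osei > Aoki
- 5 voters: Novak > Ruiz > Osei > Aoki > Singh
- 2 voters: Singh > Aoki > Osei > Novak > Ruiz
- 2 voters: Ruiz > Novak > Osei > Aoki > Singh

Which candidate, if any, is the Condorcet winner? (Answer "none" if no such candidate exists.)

Ruiz

Head-to-head results (21 voters):
Ruiz vs Osei: 8+1+5+2 = 16 for Ruiz, 5 for Osei — Ruiz by 16–5.
Ruiz vs Singh: 16 to 5, Ruiz.
Ruiz vs Aoki: 19 to 2, Ruiz.
Ruiz vs Novak: 14 to 7, Ruiz.
Osei vs Singh: 3+5+2 = 10 for Osei, 11 for Singh — Singh by 11–10.
Osei vs Aoki: Osei preferred on 3+8+1+5+2 = 19 ballots; Osei wins 19–2.
Osei vs Novak: 13 to 8, Osei.
Singh vs Aoki: Singh preferred on 3+8+1+2 = 14 ballots; Singh wins 14–7.
Singh vs Novak: 13 to 8, Singh.
Aoki vs Novak: 8+2 = 10 for Aoki, 11 for Novak — Novak by 11–10.
Ruiz beats each of Osei, Singh, Aoki, Novak — Ruiz is the Condorcet winner.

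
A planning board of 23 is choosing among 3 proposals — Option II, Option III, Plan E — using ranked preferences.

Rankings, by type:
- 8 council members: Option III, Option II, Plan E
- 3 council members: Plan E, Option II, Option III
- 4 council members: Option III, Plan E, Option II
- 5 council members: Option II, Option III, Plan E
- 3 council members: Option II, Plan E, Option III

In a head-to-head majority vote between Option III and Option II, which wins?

Option III

Ballots ranking Option III above Option II: 8 + 4 = 12.
Ballots ranking Option II above Option III: 23 − 12 = 11.
Option III wins the head-to-head 12–11.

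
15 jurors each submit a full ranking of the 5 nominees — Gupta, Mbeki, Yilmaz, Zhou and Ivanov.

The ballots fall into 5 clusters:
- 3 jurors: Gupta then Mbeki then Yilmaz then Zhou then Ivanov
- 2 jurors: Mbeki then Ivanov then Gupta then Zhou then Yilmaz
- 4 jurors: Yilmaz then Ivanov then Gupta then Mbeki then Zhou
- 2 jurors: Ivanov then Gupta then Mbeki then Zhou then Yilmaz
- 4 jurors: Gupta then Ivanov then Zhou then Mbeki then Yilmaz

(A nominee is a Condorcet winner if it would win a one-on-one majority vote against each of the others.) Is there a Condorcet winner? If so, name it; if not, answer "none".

Ivanov

Head-to-head results (15 jurors):
Gupta–Mbeki: Gupta 13–2.
Gupta–Yilmaz: Gupta 11–4.
Gupta vs Zhou: Gupta, 15–0.
Gupta vs Ivanov: Ivanov, 8–7.
Mbeki vs Yilmaz: Mbeki, 11–4.
Mbeki–Zhou: Mbeki 11–4.
Mbeki–Ivanov: Ivanov 10–5.
Yilmaz–Zhou: Zhou 8–7.
Yilmaz–Ivanov: Ivanov 8–7.
Zhou–Ivanov: Ivanov 12–3.
Ivanov wins every pairwise contest, so Ivanov is the Condorcet winner.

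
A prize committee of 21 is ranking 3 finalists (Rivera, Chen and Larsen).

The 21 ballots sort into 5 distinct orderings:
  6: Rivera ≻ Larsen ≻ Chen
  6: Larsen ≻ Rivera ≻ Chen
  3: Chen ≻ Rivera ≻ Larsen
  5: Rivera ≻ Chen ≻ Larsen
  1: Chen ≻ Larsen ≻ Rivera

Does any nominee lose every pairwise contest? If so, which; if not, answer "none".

Pairwise majorities:
Rivera vs Chen: Rivera, 17–4.
Rivera vs Larsen: Rivera preferred on 6+3+5 = 14 ballots; Rivera wins 14–7.
Chen vs Larsen: Chen preferred on 3+5+1 = 9 ballots; Larsen wins 12–9.
Chen loses to every other nominee — it is the Condorcet loser.

Chen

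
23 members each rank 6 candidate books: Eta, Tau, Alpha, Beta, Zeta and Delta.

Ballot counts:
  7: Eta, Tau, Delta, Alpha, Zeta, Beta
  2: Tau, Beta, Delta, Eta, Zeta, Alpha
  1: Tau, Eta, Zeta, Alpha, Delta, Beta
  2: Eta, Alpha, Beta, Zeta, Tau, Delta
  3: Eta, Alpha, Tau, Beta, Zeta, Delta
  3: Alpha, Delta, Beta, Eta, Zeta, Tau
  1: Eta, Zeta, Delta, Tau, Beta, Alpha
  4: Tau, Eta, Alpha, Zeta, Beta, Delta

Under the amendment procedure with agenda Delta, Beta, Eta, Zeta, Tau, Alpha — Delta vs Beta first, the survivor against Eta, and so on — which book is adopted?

Round 1: Delta vs Beta — 12–11, Delta advances.
Round 2: Delta vs Eta — 5–18, Eta advances.
Round 3: Eta vs Zeta — 23–0, Eta advances.
Round 4: Eta vs Tau — 16–7, Eta advances.
Round 5: Eta vs Alpha — 20–3, Eta advances.
Eta survives the agenda.

Eta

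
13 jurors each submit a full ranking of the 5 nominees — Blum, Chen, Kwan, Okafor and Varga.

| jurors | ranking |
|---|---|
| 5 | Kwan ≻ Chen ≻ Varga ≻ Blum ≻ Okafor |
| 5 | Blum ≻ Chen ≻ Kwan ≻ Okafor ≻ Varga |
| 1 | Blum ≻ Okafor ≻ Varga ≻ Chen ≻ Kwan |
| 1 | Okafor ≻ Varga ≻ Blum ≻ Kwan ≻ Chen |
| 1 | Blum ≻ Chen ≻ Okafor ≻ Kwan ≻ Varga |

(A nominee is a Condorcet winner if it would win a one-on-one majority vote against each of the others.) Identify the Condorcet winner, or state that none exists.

Pairwise majorities:
Blum vs Chen: Blum wins 8–5.
Blum vs Kwan: Blum wins 8–5.
Blum vs Okafor: Blum wins 12–1.
Blum–Varga: Blum 7–6.
Chen–Kwan: Chen 7–6.
Chen–Okafor: Chen 11–2.
Chen–Varga: Chen 11–2.
Kwan vs Okafor: Kwan wins 10–3.
Kwan–Varga: Kwan 11–2.
Okafor–Varga: Okafor 8–5.
Blum beats each of Chen, Kwan, Okafor, Varga — Blum is the Condorcet winner.

Blum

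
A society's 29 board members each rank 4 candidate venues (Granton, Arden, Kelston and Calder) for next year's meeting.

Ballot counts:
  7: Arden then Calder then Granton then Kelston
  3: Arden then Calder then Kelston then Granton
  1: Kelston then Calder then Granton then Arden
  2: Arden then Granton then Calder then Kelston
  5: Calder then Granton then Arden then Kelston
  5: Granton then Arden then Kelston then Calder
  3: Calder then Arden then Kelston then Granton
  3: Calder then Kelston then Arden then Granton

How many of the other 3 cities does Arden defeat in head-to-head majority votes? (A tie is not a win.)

Arden against each rival (29 organisers):
Arden vs Granton: 7+3+2+3+3 = 18 for Arden, 11 for Granton — Arden by 18–11.
Arden vs Kelston: Arden preferred on 7+3+2+5+5+3 = 25 ballots; Arden wins 25–4.
Arden vs Calder: 17 to 12, Arden.
Arden beats Granton, Kelston, Calder — 3 pairwise wins.

3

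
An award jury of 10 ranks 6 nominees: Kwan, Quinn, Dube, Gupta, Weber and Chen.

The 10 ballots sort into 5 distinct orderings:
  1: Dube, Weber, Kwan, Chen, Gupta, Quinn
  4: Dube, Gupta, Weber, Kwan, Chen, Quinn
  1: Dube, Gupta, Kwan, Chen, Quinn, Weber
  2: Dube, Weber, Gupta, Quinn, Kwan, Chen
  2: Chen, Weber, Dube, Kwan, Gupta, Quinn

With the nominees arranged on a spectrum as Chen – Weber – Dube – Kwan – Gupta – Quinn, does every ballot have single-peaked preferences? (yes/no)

Axis positions: Chen=1, Weber=2, Dube=3, Kwan=4, Gupta=5, Quinn=6.
Type 1 (peak Dube at position 3): ranking walks positions 3-2-4-1-5-6, expanding outward from the peak — single-peaked.
Type 2: ranking walks positions 3-5-2-4-1-6; Gupta is ranked above Kwan even though Kwan lies between Gupta and the peak Dube on the axis — preferences dip and rise again. Not single-peaked.
Type 3: ranking walks positions 3-5-4-1-6-2; Gupta is ranked above Kwan even though Kwan lies between Gupta and the peak Dube on the axis — preferences dip and rise again. Not single-peaked.
Type 4: ranking walks positions 3-2-5-6-4-1; Gupta is ranked above Kwan even though Kwan lies between Gupta and the peak Dube on the axis — preferences dip and rise again. Not single-peaked.
Type 5 (peak Chen at position 1): ranking walks positions 1-2-3-4-5-6, expanding outward from the peak — single-peaked.
Type 2 violates single-peakedness, so the profile is not single-peaked on this axis.

no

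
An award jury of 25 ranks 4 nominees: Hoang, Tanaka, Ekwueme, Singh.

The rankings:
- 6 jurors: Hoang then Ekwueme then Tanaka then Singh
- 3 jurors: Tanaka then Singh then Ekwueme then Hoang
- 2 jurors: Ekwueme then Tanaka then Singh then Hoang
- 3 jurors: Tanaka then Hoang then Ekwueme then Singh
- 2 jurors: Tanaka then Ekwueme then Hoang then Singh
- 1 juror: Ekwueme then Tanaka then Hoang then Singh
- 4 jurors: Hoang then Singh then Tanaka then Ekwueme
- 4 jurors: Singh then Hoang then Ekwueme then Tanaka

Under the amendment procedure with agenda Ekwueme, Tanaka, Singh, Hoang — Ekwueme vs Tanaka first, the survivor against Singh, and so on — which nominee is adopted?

Round 1: Ekwueme vs Tanaka — 13–12, Ekwueme advances.
Round 2: Ekwueme vs Singh — 14–11, Ekwueme advances.
Round 3: Ekwueme vs Hoang — 8–17, Hoang advances.
The agenda winner is Hoang.

Hoang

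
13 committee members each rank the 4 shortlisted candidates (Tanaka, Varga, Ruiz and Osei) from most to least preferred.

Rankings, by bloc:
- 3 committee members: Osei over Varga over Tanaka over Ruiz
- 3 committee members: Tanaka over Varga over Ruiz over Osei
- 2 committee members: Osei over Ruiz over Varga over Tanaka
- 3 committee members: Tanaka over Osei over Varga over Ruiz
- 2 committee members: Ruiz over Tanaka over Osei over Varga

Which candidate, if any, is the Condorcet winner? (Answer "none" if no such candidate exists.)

Tanaka

Pairwise majorities:
Tanaka vs Varga: Tanaka is ranked higher on 3+3+2 = 8 ballots, Varga on 5. Tanaka wins 8–5.
Tanaka vs Ruiz: Tanaka preferred on 3+3+3 = 9 ballots; Tanaka wins 9–4.
Tanaka vs Osei: 3+3+2 = 8 for Tanaka, 5 for Osei — Tanaka by 8–5.
Varga vs Ruiz: 9 to 4, Varga.
Varga vs Osei: 3 to 10, Osei.
Ruiz vs Osei: 5 to 8, Osei.
Tanaka defeats every rival head-to-head and is the Condorcet winner.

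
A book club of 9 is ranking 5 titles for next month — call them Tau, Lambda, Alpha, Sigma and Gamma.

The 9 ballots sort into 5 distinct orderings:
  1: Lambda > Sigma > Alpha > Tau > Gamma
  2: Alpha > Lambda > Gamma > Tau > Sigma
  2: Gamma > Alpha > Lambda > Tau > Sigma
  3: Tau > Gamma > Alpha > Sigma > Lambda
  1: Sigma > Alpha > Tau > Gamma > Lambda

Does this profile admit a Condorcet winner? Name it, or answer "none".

Pairwise majorities:
Tau vs Lambda: 4 to 5, Lambda.
Tau vs Alpha: 3 for Tau, 6 for Alpha — Alpha by 6–3.
Tau vs Sigma: 7 to 2, Tau.
Tau vs Gamma: Tau is ranked higher on 1+3+1 = 5 ballots, Gamma on 4. Tau wins 5–4.
Lambda vs Alpha: 1 to 8, Alpha.
Lambda vs Sigma: Lambda preferred on 1+2+2 = 5 ballots; Lambda wins 5–4.
Lambda vs Gamma: 3 to 6, Gamma.
Alpha vs Sigma: Alpha is ranked higher on 2+2+3 = 7 ballots, Sigma on 2. Alpha wins 7–2.
Alpha vs Gamma: Alpha is ranked higher on 1+2+1 = 4 ballots, Gamma on 5. Gamma wins 5–4.
Sigma vs Gamma: 2 to 7, Gamma.
Every book loses at least once (Tau loses to Lambda; Lambda loses to Alpha; Alpha loses to Gamma; Sigma loses to Tau; Gamma loses to Tau). The majority relation contains the cycle Tau beats Gamma beats Lambda beats Tau, so there is no Condorcet winner.

none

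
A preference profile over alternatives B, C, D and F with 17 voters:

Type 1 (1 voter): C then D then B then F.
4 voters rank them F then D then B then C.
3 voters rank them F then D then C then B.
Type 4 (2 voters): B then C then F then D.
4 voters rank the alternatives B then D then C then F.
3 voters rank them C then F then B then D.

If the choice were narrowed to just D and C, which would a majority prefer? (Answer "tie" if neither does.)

Ballots ranking D above C: 4 + 3 + 4 = 11.
Ballots ranking C above D: 17 − 11 = 6.
D wins the head-to-head 11–6.

D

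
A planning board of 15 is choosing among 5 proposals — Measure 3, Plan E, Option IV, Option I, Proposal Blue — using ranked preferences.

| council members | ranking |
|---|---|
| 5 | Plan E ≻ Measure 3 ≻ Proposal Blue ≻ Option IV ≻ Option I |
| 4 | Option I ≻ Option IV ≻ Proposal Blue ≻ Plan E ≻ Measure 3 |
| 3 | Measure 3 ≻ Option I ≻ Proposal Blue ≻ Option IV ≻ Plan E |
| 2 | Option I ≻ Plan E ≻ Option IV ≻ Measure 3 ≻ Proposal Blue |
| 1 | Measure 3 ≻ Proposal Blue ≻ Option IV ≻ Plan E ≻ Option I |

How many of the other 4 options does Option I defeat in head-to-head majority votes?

Option I against each rival (15 council members):
Option I vs Measure 3: Option I is ranked higher on 4+2 = 6 ballots, Measure 3 on 9. Measure 3 wins 9–6.
Option I vs Plan E: 4+3+2 = 9 for Option I, 6 for Plan E — Option I by 9–6.
Option I vs Option IV: 4+3+2 = 9 for Option I, 6 for Option IV — Option I by 9–6.
Option I vs Proposal Blue: Option I wins 9–6.
Option I beats Plan E, Option IV, Proposal Blue; loses to Measure 3 — 3 pairwise wins.

3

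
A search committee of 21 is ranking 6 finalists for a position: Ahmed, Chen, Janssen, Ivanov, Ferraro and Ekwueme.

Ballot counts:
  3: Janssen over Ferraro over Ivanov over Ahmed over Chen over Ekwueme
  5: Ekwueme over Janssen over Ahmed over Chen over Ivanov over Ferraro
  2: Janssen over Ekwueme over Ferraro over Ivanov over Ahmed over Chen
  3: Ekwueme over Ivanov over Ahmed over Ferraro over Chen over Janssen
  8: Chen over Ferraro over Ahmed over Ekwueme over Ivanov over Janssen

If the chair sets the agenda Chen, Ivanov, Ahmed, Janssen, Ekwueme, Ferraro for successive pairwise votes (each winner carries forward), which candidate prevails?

Round 1: Chen vs Ivanov — 13–8, Chen advances.
Round 2: Chen vs Ahmed — 8–13, Ahmed advances.
Round 3: Ahmed vs Janssen — 11–10, Ahmed advances.
Round 4: Ahmed vs Ekwueme — 11–10, Ahmed advances.
Round 5: Ahmed vs Ferraro — 8–13, Ferraro advances.
The agenda winner is Ferraro.

Ferraro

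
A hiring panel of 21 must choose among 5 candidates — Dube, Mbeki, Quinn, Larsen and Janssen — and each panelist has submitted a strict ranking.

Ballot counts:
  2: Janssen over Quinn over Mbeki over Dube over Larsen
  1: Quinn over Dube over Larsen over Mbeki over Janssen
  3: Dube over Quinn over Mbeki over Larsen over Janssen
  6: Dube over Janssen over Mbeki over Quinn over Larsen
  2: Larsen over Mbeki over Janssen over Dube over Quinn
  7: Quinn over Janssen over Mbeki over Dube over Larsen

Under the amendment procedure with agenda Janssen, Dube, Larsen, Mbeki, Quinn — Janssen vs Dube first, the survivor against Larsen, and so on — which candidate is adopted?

Round 1: Janssen vs Dube — 11–10, Janssen advances.
Round 2: Janssen vs Larsen — 15–6, Janssen advances.
Round 3: Janssen vs Mbeki — 15–6, Janssen advances.
Round 4: Janssen vs Quinn — 10–11, Quinn advances.
The agenda winner is Quinn.

Quinn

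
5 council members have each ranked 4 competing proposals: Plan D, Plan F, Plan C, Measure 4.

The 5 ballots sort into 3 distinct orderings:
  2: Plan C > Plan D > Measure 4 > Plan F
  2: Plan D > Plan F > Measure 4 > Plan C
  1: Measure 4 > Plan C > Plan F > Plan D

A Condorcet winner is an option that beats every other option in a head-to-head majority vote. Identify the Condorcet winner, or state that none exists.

Check each pair by majority over 5 ballots:
Plan D vs Plan F: Plan D is ranked higher on 2+2 = 4 ballots, Plan F on 1. Plan D wins 4–1.
Plan D vs Plan C: 2 to 3, Plan C.
Plan D vs Measure 4: Plan D preferred on 2+2 = 4 ballots; Plan D wins 4–1.
Plan F vs Plan C: 2 for Plan F, 3 for Plan C — Plan C by 3–2.
Plan F vs Measure 4: Plan F is ranked higher on 2 ballots, Measure 4 on 3. Measure 4 wins 3–2.
Plan C vs Measure 4: 2 for Plan C, 3 for Measure 4 — Measure 4 by 3–2.
Each option drops at least one matchup (Plan D loses to Plan C; Plan F loses to Plan D; Plan C loses to Measure 4; Measure 4 loses to Plan D); the cycle Plan D → Measure 4 → Plan C → Plan D rules out a Condorcet winner.

none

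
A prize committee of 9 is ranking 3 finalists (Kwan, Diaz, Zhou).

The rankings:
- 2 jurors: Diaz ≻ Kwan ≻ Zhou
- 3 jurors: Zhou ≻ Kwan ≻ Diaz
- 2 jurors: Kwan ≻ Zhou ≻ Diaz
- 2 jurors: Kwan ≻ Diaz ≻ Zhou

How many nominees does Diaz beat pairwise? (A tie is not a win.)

Diaz against each rival (9 jurors):
Diaz vs Kwan: Kwan wins 7–2.
Diaz–Zhou: Zhou 5–4.
Diaz beats no one; loses to Kwan, Zhou — 0 pairwise wins.

0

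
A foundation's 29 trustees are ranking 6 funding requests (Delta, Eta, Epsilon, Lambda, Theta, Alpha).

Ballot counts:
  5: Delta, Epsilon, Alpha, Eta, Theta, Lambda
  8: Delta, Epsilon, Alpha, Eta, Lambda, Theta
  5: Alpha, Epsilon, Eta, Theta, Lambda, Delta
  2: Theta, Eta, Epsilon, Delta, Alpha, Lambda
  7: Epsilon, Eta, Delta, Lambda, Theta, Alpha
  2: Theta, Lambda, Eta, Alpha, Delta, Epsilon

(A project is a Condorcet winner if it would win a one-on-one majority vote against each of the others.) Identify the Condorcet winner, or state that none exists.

none

Check each pair by majority over 29 ballots:
Delta vs Eta: Eta wins 16–13.
Delta vs Epsilon: Delta, 15–14.
Delta vs Lambda: Delta, 22–7.
Delta vs Theta: Delta preferred on 5+8+7 = 20 ballots; Delta wins 20–9.
Delta–Alpha: Delta 22–7.
Eta vs Epsilon: Epsilon, 25–4.
Eta vs Lambda: 27 to 2, Eta.
Eta vs Theta: Eta wins 25–4.
Eta vs Alpha: Eta preferred on 2+7+2 = 11 ballots; Alpha wins 18–11.
Epsilon vs Lambda: Epsilon, 27–2.
Epsilon vs Theta: Epsilon preferred on 5+8+5+7 = 25 ballots; Epsilon wins 25–4.
Epsilon–Alpha: Epsilon 22–7.
Lambda vs Theta: Lambda, 15–14.
Lambda vs Alpha: Lambda is ranked higher on 7+2 = 9 ballots, Alpha on 20. Alpha wins 20–9.
Theta vs Alpha: 2+7+2 = 11 for Theta, 18 for Alpha — Alpha by 18–11.
No project is unbeaten: Delta loses to Eta; Eta loses to Epsilon; Epsilon loses to Delta; Lambda loses to Delta; Theta loses to Delta; Alpha loses to Delta. In particular Delta → Epsilon → Eta → Delta is a majority cycle — no Condorcet winner exists.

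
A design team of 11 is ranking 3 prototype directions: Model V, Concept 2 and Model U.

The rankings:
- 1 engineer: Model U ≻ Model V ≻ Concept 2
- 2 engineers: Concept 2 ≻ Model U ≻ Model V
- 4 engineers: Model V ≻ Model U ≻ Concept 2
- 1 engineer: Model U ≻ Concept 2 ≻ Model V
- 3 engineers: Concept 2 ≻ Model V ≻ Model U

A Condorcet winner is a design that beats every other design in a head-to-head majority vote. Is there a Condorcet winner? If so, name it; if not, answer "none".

none

Pairwise majorities:
Model V vs Concept 2: Model V is ranked higher on 1+4 = 5 ballots, Concept 2 on 6. Concept 2 wins 6–5.
Model V–Model U: Model V 7–4.
Concept 2 vs Model U: Concept 2 is ranked higher on 2+3 = 5 ballots, Model U on 6. Model U wins 6–5.
Each design drops at least one matchup (Model V loses to Concept 2; Concept 2 loses to Model U; Model U loses to Model V); the cycle Model V beats Model U beats Concept 2 beats Model V rules out a Condorcet winner.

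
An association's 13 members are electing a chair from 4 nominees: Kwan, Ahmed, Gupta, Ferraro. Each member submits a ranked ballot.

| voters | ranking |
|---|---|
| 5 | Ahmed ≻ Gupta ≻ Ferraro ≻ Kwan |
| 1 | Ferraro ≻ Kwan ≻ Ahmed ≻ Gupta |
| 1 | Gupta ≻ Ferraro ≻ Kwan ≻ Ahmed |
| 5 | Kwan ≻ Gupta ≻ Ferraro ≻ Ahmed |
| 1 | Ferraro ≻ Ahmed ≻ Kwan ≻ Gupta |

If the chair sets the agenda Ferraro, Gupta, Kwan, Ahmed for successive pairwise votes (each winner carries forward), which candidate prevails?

Round 1: Ferraro vs Gupta — 2–11, Gupta advances.
Round 2: Gupta vs Kwan — 6–7, Kwan advances.
Round 3: Kwan vs Ahmed — 7–6, Kwan advances.
Kwan survives the agenda.

Kwan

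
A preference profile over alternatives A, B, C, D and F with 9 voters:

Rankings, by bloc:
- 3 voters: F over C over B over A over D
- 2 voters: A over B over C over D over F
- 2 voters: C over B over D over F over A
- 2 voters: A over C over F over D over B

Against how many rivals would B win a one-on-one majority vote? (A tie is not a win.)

B against each rival (9 voters):
B vs A: B is ranked higher on 3+2 = 5 ballots, A on 4. B wins 5–4.
B vs C: B preferred on 2 ballots; C wins 7–2.
B vs D: B wins 7–2.
B vs F: F, 5–4.
B beats A, D; loses to C, F — 2 pairwise wins.

2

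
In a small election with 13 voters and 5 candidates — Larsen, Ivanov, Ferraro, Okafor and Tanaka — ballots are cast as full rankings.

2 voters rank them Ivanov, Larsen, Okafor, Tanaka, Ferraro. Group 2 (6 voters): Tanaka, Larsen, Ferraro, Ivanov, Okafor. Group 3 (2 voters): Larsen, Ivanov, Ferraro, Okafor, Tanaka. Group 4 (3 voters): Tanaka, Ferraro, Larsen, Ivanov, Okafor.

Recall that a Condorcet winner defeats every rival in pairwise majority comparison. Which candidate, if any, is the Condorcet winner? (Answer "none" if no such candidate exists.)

Check each pair by majority over 13 ballots:
Larsen vs Ivanov: Larsen is ranked higher on 6+2+3 = 11 ballots, Ivanov on 2. Larsen wins 11–2.
Larsen–Ferraro: Larsen 10–3.
Larsen vs Okafor: Larsen is ranked higher on 2+6+2+3 = 13 ballots, Okafor on 0. Larsen wins 13–0.
Larsen vs Tanaka: 2+2 = 4 for Larsen, 9 for Tanaka — Tanaka by 9–4.
Ivanov vs Ferraro: 4 to 9, Ferraro.
Ivanov vs Okafor: Ivanov wins 13–0.
Ivanov vs Tanaka: Ivanov preferred on 2+2 = 4 ballots; Tanaka wins 9–4.
Ferraro vs Okafor: Ferraro preferred on 6+2+3 = 11 ballots; Ferraro wins 11–2.
Ferraro vs Tanaka: Tanaka, 11–2.
Okafor vs Tanaka: Okafor preferred on 2+2 = 4 ballots; Tanaka wins 9–4.
Tanaka beats each of Larsen, Ivanov, Ferraro, Okafor — Tanaka is the Condorcet winner.

Tanaka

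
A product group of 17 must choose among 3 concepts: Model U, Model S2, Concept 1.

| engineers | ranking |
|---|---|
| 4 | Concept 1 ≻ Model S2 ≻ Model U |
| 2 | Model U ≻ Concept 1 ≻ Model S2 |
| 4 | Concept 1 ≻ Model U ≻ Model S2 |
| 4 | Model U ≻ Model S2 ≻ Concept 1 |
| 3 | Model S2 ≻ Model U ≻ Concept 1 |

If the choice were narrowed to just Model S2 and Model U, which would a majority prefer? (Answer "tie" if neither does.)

Ballots ranking Model S2 above Model U: 4 + 3 = 7.
Ballots ranking Model U above Model S2: 17 − 7 = 10.
Model U wins the head-to-head 10–7.

Model U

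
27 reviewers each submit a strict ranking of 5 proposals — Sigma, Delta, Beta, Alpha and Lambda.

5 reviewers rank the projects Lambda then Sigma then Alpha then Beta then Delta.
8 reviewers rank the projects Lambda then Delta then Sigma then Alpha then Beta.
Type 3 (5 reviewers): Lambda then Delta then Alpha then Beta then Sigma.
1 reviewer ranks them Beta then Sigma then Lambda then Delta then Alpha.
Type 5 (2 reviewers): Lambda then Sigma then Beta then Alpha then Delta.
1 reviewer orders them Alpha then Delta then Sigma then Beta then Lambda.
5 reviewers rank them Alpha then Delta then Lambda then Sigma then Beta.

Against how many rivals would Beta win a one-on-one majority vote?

0

Beta against each rival (27 reviewers):
Beta vs Sigma: Sigma wins 21–6.
Beta vs Delta: Delta wins 19–8.
Beta vs Alpha: Beta is ranked higher on 1+2 = 3 ballots, Alpha on 24. Alpha wins 24–3.
Beta vs Lambda: Beta is ranked higher on 1+1 = 2 ballots, Lambda on 25. Lambda wins 25–2.
Beta beats no one; loses to Sigma, Delta, Alpha, Lambda — 0 pairwise wins.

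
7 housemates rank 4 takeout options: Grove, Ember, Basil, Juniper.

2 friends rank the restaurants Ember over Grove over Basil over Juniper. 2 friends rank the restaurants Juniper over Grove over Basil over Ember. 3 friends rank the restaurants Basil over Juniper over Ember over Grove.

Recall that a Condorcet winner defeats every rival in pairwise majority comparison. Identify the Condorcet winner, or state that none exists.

Check each pair by majority over 7 ballots:
Grove vs Ember: Grove preferred on 2 ballots; Ember wins 5–2.
Grove vs Basil: Grove wins 4–3.
Grove vs Juniper: Juniper wins 5–2.
Ember–Basil: Basil 5–2.
Ember–Juniper: Juniper 5–2.
Basil vs Juniper: 2+3 = 5 for Basil, 2 for Juniper — Basil by 5–2.
Every restaurant loses at least once (Grove loses to Ember; Ember loses to Basil; Basil loses to Grove; Juniper loses to Basil). The majority relation contains the cycle Grove → Basil → Ember → Grove, so there is no Condorcet winner.

none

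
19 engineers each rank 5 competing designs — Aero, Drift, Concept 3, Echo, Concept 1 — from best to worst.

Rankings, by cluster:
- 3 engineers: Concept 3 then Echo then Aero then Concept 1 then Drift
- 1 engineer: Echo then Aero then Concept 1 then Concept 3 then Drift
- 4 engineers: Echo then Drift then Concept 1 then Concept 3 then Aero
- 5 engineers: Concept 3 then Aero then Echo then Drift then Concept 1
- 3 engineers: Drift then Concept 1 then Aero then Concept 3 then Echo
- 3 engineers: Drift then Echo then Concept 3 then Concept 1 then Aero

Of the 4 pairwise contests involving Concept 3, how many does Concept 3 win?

3

Concept 3 against each rival (19 engineers):
Concept 3–Aero: Concept 3 15–4.
Concept 3 vs Drift: Concept 3 preferred on 3+1+5 = 9 ballots; Drift wins 10–9.
Concept 3 vs Echo: Concept 3, 11–8.
Concept 3 vs Concept 1: 11 to 8, Concept 3.
Concept 3 beats Aero, Echo, Concept 1; loses to Drift — 3 pairwise wins.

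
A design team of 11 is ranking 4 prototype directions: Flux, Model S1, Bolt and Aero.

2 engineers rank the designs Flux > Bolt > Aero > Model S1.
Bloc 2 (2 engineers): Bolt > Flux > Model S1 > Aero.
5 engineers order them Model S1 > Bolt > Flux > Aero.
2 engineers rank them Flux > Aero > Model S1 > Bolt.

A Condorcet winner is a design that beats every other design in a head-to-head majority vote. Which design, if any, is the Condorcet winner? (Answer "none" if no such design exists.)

none

Check each pair by majority over 11 ballots:
Flux vs Model S1: Flux wins 6–5.
Flux vs Bolt: Bolt, 7–4.
Flux vs Aero: Flux, 11–0.
Model S1–Bolt: Model S1 7–4.
Model S1–Aero: Model S1 7–4.
Bolt–Aero: Bolt 9–2.
Every design loses at least once (Flux loses to Bolt; Model S1 loses to Flux; Bolt loses to Model S1; Aero loses to Flux). The majority relation contains the cycle Flux → Model S1 → Bolt → Flux, so there is no Condorcet winner.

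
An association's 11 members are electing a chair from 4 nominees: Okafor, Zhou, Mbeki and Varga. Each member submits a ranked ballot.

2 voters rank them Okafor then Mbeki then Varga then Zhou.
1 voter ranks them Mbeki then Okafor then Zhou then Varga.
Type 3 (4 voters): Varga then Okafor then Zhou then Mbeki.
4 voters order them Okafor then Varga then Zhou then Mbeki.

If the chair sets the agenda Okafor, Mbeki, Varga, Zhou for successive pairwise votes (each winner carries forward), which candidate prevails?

Okafor

Round 1: Okafor vs Mbeki — 10–1, Okafor advances.
Round 2: Okafor vs Varga — 7–4, Okafor advances.
Round 3: Okafor vs Zhou — 11–0, Okafor advances.
The agenda winner is Okafor.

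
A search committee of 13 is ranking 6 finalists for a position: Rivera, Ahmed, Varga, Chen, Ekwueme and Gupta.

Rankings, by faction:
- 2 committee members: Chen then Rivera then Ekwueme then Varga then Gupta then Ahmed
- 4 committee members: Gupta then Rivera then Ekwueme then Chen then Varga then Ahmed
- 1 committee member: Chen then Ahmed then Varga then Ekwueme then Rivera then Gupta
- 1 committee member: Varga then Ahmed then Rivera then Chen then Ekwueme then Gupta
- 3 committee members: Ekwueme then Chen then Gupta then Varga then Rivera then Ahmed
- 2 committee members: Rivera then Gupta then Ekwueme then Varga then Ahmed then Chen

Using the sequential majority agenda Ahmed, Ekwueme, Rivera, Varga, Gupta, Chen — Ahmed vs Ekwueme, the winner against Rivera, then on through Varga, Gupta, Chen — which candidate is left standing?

Chen

Round 1: Ahmed vs Ekwueme — 2–11, Ekwueme advances.
Round 2: Ekwueme vs Rivera — 4–9, Rivera advances.
Round 3: Rivera vs Varga — 8–5, Rivera advances.
Round 4: Rivera vs Gupta — 6–7, Gupta advances.
Round 5: Gupta vs Chen — 6–7, Chen advances.
The agenda winner is Chen.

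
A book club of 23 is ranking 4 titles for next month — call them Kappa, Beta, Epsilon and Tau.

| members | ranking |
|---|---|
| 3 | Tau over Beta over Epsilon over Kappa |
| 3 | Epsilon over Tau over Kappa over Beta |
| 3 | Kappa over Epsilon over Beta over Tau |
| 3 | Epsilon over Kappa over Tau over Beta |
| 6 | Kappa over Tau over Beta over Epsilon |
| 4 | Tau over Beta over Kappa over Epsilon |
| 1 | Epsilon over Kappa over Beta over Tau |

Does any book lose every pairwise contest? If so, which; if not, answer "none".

Epsilon

Pairwise majorities:
Kappa vs Beta: Kappa is ranked higher on 3+3+3+6+1 = 16 ballots, Beta on 7. Kappa wins 16–7.
Kappa vs Epsilon: Kappa wins 13–10.
Kappa vs Tau: 3+3+6+1 = 13 for Kappa, 10 for Tau — Kappa by 13–10.
Beta vs Epsilon: Beta wins 13–10.
Beta vs Tau: Beta is ranked higher on 3+1 = 4 ballots, Tau on 19. Tau wins 19–4.
Epsilon vs Tau: Epsilon preferred on 3+3+3+1 = 10 ballots; Tau wins 13–10.
Epsilon is beaten in every head-to-head and is the Condorcet loser.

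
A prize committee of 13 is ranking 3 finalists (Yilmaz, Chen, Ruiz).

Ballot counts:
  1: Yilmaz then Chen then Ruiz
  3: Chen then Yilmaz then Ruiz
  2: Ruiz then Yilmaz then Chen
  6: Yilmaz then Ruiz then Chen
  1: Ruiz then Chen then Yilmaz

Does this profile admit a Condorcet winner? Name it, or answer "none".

Pairwise majorities:
Yilmaz vs Chen: Yilmaz wins 9–4.
Yilmaz vs Ruiz: Yilmaz, 10–3.
Chen vs Ruiz: Ruiz wins 9–4.
Only Yilmaz has no losses; Yilmaz is the Condorcet winner.

Yilmaz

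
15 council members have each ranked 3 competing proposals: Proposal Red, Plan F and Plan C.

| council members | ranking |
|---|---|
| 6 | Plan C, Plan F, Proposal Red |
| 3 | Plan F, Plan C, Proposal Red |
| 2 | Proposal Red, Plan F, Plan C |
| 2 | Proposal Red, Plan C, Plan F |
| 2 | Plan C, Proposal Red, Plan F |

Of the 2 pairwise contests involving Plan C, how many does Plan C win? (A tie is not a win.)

2

Plan C against each rival (15 council members):
Plan C vs Proposal Red: Plan C preferred on 6+3+2 = 11 ballots; Plan C wins 11–4.
Plan C–Plan F: Plan C 10–5.
Plan C beats Proposal Red, Plan F — 2 pairwise wins.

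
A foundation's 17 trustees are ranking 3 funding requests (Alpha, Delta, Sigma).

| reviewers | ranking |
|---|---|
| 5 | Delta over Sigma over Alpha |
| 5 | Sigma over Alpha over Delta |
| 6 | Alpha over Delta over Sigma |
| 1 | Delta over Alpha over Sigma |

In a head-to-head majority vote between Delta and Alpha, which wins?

Alpha

Ballots ranking Delta above Alpha: 5 + 1 = 6.
Ballots ranking Alpha above Delta: 17 − 6 = 11.
Alpha wins the head-to-head 11–6.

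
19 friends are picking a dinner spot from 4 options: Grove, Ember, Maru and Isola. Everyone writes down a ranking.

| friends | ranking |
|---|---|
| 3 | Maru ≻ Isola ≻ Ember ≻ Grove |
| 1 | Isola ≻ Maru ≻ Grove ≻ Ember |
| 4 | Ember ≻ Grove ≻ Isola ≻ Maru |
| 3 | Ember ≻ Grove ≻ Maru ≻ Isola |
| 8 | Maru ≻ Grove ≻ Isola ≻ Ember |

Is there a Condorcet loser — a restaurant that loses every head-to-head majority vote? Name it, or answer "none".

none

Head-to-head results (19 friends):
Grove–Ember: Ember 10–9.
Grove vs Maru: 7 to 12, Maru.
Grove vs Isola: Grove wins 15–4.
Ember–Maru: Maru 12–7.
Ember vs Isola: 7 to 12, Isola.
Maru vs Isola: Maru preferred on 3+3+8 = 14 ballots; Maru wins 14–5.
Every restaurant wins at least one matchup (Grove beats Isola; Ember beats Grove; Maru beats Grove; Isola beats Ember), so there is no Condorcet loser.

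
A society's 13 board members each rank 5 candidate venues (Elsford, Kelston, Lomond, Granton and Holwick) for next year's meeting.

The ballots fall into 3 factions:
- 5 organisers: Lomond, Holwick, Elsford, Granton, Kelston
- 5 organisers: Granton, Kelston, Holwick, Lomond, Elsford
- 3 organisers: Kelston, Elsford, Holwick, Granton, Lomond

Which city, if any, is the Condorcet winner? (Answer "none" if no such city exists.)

Head-to-head results (13 organisers):
Elsford–Kelston: Kelston 8–5.
Elsford–Lomond: Lomond 10–3.
Elsford vs Granton: Elsford wins 8–5.
Elsford vs Holwick: Holwick wins 10–3.
Kelston vs Lomond: Kelston wins 8–5.
Kelston vs Granton: Granton, 10–3.
Kelston vs Holwick: Kelston, 8–5.
Lomond vs Granton: Granton, 8–5.
Lomond–Holwick: Holwick 8–5.
Granton–Holwick: Holwick 8–5.
Each city drops at least one matchup (Elsford loses to Kelston; Kelston loses to Granton; Lomond loses to Kelston; Granton loses to Elsford; Holwick loses to Kelston); the cycle Elsford beats Granton beats Kelston beats Elsford rules out a Condorcet winner.

none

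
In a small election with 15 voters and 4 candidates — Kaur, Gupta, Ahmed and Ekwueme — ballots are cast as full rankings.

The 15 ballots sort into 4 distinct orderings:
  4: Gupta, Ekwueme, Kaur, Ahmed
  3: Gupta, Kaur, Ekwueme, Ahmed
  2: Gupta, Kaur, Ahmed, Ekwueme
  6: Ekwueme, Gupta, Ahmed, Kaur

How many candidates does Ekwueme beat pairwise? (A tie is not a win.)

2

Ekwueme against each rival (15 voters):
Ekwueme vs Kaur: Ekwueme, 10–5.
Ekwueme vs Gupta: Ekwueme preferred on 6 ballots; Gupta wins 9–6.
Ekwueme vs Ahmed: 13 to 2, Ekwueme.
Ekwueme beats Kaur, Ahmed; loses to Gupta — 2 pairwise wins.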